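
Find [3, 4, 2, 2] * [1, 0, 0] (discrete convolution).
y[0] = 3×1 = 3; y[1] = 3×0 + 4×1 = 4; y[2] = 3×0 + 4×0 + 2×1 = 2; y[3] = 4×0 + 2×0 + 2×1 = 2; y[4] = 2×0 + 2×0 = 0; y[5] = 2×0 = 0

[3, 4, 2, 2, 0, 0]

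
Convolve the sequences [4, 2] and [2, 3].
y[0] = 4×2 = 8; y[1] = 4×3 + 2×2 = 16; y[2] = 2×3 = 6

[8, 16, 6]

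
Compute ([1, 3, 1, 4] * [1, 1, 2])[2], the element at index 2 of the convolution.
Use y[k] = Σ_i a[i]·b[k-i] at k=2. y[2] = 1×2 + 3×1 + 1×1 = 6

6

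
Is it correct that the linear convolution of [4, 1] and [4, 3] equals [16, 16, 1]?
Recompute linear convolution of [4, 1] and [4, 3]: y[0] = 4×4 = 16; y[1] = 4×3 + 1×4 = 16; y[2] = 1×3 = 3 → [16, 16, 3]. Compare to given [16, 16, 1]: they differ at index 2: given 1, correct 3, so answer: No

No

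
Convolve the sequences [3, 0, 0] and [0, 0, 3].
y[0] = 3×0 = 0; y[1] = 3×0 + 0×0 = 0; y[2] = 3×3 + 0×0 + 0×0 = 9; y[3] = 0×3 + 0×0 = 0; y[4] = 0×3 = 0

[0, 0, 9, 0, 0]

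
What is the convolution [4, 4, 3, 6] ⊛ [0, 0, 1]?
y[0] = 4×0 = 0; y[1] = 4×0 + 4×0 = 0; y[2] = 4×1 + 4×0 + 3×0 = 4; y[3] = 4×1 + 3×0 + 6×0 = 4; y[4] = 3×1 + 6×0 = 3; y[5] = 6×1 = 6

[0, 0, 4, 4, 3, 6]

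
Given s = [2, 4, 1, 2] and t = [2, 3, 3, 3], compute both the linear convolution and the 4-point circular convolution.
Linear: y_lin[0] = 2×2 = 4; y_lin[1] = 2×3 + 4×2 = 14; y_lin[2] = 2×3 + 4×3 + 1×2 = 20; y_lin[3] = 2×3 + 4×3 + 1×3 + 2×2 = 25; y_lin[4] = 4×3 + 1×3 + 2×3 = 21; y_lin[5] = 1×3 + 2×3 = 9; y_lin[6] = 2×3 = 6 → [4, 14, 20, 25, 21, 9, 6]. Circular (length 4): y[0] = 2×2 + 4×3 + 1×3 + 2×3 = 25; y[1] = 2×3 + 4×2 + 1×3 + 2×3 = 23; y[2] = 2×3 + 4×3 + 1×2 + 2×3 = 26; y[3] = 2×3 + 4×3 + 1×3 + 2×2 = 25 → [25, 23, 26, 25]

Linear: [4, 14, 20, 25, 21, 9, 6], Circular: [25, 23, 26, 25]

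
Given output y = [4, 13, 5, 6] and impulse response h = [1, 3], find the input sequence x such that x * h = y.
Deconvolve y=[4, 13, 5, 6] by h=[1, 3]. Since h[0]=1, solve forward: x[0] = y[0] / 1 = 4; x[1] = (y[1] - 4×3) / 1 = 1; x[2] = (y[2] - 1×3) / 1 = 2. So x = [4, 1, 2]. Check by forward convolution: y[0] = 4×1 = 4; y[1] = 4×3 + 1×1 = 13; y[2] = 1×3 + 2×1 = 5; y[3] = 2×3 = 6

[4, 1, 2]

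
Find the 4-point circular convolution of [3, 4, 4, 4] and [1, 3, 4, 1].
Use y[k] = Σ_j a[j]·b[(k-j) mod 4]. y[0] = 3×1 + 4×1 + 4×4 + 4×3 = 35; y[1] = 3×3 + 4×1 + 4×1 + 4×4 = 33; y[2] = 3×4 + 4×3 + 4×1 + 4×1 = 32; y[3] = 3×1 + 4×4 + 4×3 + 4×1 = 35. Result: [35, 33, 32, 35]

[35, 33, 32, 35]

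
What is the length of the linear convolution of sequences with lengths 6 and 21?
Linear/full convolution length: m + n - 1 = 6 + 21 - 1 = 26

26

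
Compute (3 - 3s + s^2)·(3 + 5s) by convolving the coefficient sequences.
Ascending coefficients: a = [3, -3, 1], b = [3, 5]. c[0] = 3×3 = 9; c[1] = 3×5 + -3×3 = 6; c[2] = -3×5 + 1×3 = -12; c[3] = 1×5 = 5. Result coefficients: [9, 6, -12, 5] → 9 + 6s - 12s^2 + 5s^3

9 + 6s - 12s^2 + 5s^3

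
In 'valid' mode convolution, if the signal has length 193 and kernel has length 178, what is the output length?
'Valid' mode counts only positions where the kernel fully overlaps the signal: m - n + 1 = 193 - 178 + 1 = 16

16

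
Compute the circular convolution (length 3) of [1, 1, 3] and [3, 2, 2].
Use y[k] = Σ_j x[j]·h[(k-j) mod 3]. y[0] = 1×3 + 1×2 + 3×2 = 11; y[1] = 1×2 + 1×3 + 3×2 = 11; y[2] = 1×2 + 1×2 + 3×3 = 13. Result: [11, 11, 13]

[11, 11, 13]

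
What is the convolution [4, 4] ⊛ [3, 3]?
y[0] = 4×3 = 12; y[1] = 4×3 + 4×3 = 24; y[2] = 4×3 = 12

[12, 24, 12]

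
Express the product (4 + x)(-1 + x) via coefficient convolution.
Ascending coefficients: a = [4, 1], b = [-1, 1]. c[0] = 4×-1 = -4; c[1] = 4×1 + 1×-1 = 3; c[2] = 1×1 = 1. Result coefficients: [-4, 3, 1] → -4 + 3x + x^2

-4 + 3x + x^2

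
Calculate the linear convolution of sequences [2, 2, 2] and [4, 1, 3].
y[0] = 2×4 = 8; y[1] = 2×1 + 2×4 = 10; y[2] = 2×3 + 2×1 + 2×4 = 16; y[3] = 2×3 + 2×1 = 8; y[4] = 2×3 = 6

[8, 10, 16, 8, 6]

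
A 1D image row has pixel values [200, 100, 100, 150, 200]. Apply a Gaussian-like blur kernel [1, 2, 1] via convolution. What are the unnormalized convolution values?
Convolve image row [200, 100, 100, 150, 200] with kernel [1, 2, 1]: y[0] = 200×1 = 200; y[1] = 200×2 + 100×1 = 500; y[2] = 200×1 + 100×2 + 100×1 = 500; y[3] = 100×1 + 100×2 + 150×1 = 450; y[4] = 100×1 + 150×2 + 200×1 = 600; y[5] = 150×1 + 200×2 = 550; y[6] = 200×1 = 200 → [200, 500, 500, 450, 600, 550, 200]. Normalization factor = sum(kernel) = 4.

[200, 500, 500, 450, 600, 550, 200]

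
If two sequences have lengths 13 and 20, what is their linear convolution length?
Linear/full convolution length: m + n - 1 = 13 + 20 - 1 = 32

32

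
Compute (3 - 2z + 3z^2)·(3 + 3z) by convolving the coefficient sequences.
Ascending coefficients: a = [3, -2, 3], b = [3, 3]. c[0] = 3×3 = 9; c[1] = 3×3 + -2×3 = 3; c[2] = -2×3 + 3×3 = 3; c[3] = 3×3 = 9. Result coefficients: [9, 3, 3, 9] → 9 + 3z + 3z^2 + 9z^3

9 + 3z + 3z^2 + 9z^3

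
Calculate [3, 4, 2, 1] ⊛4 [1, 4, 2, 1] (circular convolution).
Use y[k] = Σ_j u[j]·v[(k-j) mod 4]. y[0] = 3×1 + 4×1 + 2×2 + 1×4 = 15; y[1] = 3×4 + 4×1 + 2×1 + 1×2 = 20; y[2] = 3×2 + 4×4 + 2×1 + 1×1 = 25; y[3] = 3×1 + 4×2 + 2×4 + 1×1 = 20. Result: [15, 20, 25, 20]

[15, 20, 25, 20]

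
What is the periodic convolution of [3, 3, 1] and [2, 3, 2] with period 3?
Use y[k] = Σ_j x[j]·h[(k-j) mod 3]. y[0] = 3×2 + 3×2 + 1×3 = 15; y[1] = 3×3 + 3×2 + 1×2 = 17; y[2] = 3×2 + 3×3 + 1×2 = 17. Result: [15, 17, 17]

[15, 17, 17]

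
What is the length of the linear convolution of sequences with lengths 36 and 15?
Linear/full convolution length: m + n - 1 = 36 + 15 - 1 = 50

50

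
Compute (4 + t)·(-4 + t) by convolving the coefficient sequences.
Ascending coefficients: a = [4, 1], b = [-4, 1]. c[0] = 4×-4 = -16; c[1] = 4×1 + 1×-4 = 0; c[2] = 1×1 = 1. Result coefficients: [-16, 0, 1] → -16 + t^2

-16 + t^2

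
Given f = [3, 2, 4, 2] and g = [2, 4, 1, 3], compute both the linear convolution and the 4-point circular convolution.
Linear: y_lin[0] = 3×2 = 6; y_lin[1] = 3×4 + 2×2 = 16; y_lin[2] = 3×1 + 2×4 + 4×2 = 19; y_lin[3] = 3×3 + 2×1 + 4×4 + 2×2 = 31; y_lin[4] = 2×3 + 4×1 + 2×4 = 18; y_lin[5] = 4×3 + 2×1 = 14; y_lin[6] = 2×3 = 6 → [6, 16, 19, 31, 18, 14, 6]. Circular (length 4): y[0] = 3×2 + 2×3 + 4×1 + 2×4 = 24; y[1] = 3×4 + 2×2 + 4×3 + 2×1 = 30; y[2] = 3×1 + 2×4 + 4×2 + 2×3 = 25; y[3] = 3×3 + 2×1 + 4×4 + 2×2 = 31 → [24, 30, 25, 31]

Linear: [6, 16, 19, 31, 18, 14, 6], Circular: [24, 30, 25, 31]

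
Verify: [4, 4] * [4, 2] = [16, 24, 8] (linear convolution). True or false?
Recompute linear convolution of [4, 4] and [4, 2]: y[0] = 4×4 = 16; y[1] = 4×2 + 4×4 = 24; y[2] = 4×2 = 8 → [16, 24, 8]. Given [16, 24, 8] matches, so answer: Yes

Yes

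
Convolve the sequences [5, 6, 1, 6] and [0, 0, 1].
y[0] = 5×0 = 0; y[1] = 5×0 + 6×0 = 0; y[2] = 5×1 + 6×0 + 1×0 = 5; y[3] = 6×1 + 1×0 + 6×0 = 6; y[4] = 1×1 + 6×0 = 1; y[5] = 6×1 = 6

[0, 0, 5, 6, 1, 6]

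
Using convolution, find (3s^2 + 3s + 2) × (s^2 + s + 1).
Ascending coefficients: a = [2, 3, 3], b = [1, 1, 1]. c[0] = 2×1 = 2; c[1] = 2×1 + 3×1 = 5; c[2] = 2×1 + 3×1 + 3×1 = 8; c[3] = 3×1 + 3×1 = 6; c[4] = 3×1 = 3. Result coefficients: [2, 5, 8, 6, 3] → 3s^4 + 6s^3 + 8s^2 + 5s + 2

3s^4 + 6s^3 + 8s^2 + 5s + 2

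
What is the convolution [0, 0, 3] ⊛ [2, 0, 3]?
y[0] = 0×2 = 0; y[1] = 0×0 + 0×2 = 0; y[2] = 0×3 + 0×0 + 3×2 = 6; y[3] = 0×3 + 3×0 = 0; y[4] = 3×3 = 9

[0, 0, 6, 0, 9]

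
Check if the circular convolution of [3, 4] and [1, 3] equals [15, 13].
Recompute circular convolution of [3, 4] and [1, 3]: y[0] = 3×1 + 4×3 = 15; y[1] = 3×3 + 4×1 = 13 → [15, 13]. Given [15, 13] matches, so answer: Yes

Yes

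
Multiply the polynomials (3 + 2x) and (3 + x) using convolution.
Ascending coefficients: a = [3, 2], b = [3, 1]. c[0] = 3×3 = 9; c[1] = 3×1 + 2×3 = 9; c[2] = 2×1 = 2. Result coefficients: [9, 9, 2] → 9 + 9x + 2x^2

9 + 9x + 2x^2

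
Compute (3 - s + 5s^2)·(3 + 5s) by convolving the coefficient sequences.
Ascending coefficients: a = [3, -1, 5], b = [3, 5]. c[0] = 3×3 = 9; c[1] = 3×5 + -1×3 = 12; c[2] = -1×5 + 5×3 = 10; c[3] = 5×5 = 25. Result coefficients: [9, 12, 10, 25] → 9 + 12s + 10s^2 + 25s^3

9 + 12s + 10s^2 + 25s^3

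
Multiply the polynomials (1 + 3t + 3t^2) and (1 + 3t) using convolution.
Ascending coefficients: a = [1, 3, 3], b = [1, 3]. c[0] = 1×1 = 1; c[1] = 1×3 + 3×1 = 6; c[2] = 3×3 + 3×1 = 12; c[3] = 3×3 = 9. Result coefficients: [1, 6, 12, 9] → 1 + 6t + 12t^2 + 9t^3

1 + 6t + 12t^2 + 9t^3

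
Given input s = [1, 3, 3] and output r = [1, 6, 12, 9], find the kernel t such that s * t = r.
Output length 4 = len(s) + len(t) - 1 ⇒ len(t) = 2. Solve t forward using t[k] = (r[k] - Σ_{i≥1} s[i]·t[k-i]) / s[0]: t[0] = r[0] / s[0] = 1 / 1 = 1; t[1] = (r[1] - 3×1) / s[0] = (6 - 3×1) / 1 = 3. So t = [1, 3]. Forward-check [1, 3, 3] * [1, 3]: r[0] = 1×1 = 1; r[1] = 1×3 + 3×1 = 6; r[2] = 3×3 + 3×1 = 12; r[3] = 3×3 = 9 → [1, 6, 12, 9] ✓

[1, 3]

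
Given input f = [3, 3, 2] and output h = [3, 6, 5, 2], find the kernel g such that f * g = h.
Output length 4 = len(f) + len(g) - 1 ⇒ len(g) = 2. Solve g forward using g[k] = (h[k] - Σ_{i≥1} f[i]·g[k-i]) / f[0]: g[0] = h[0] / f[0] = 3 / 3 = 1; g[1] = (h[1] - 3×1) / f[0] = (6 - 3×1) / 3 = 1. So g = [1, 1]. Forward-check [3, 3, 2] * [1, 1]: h[0] = 3×1 = 3; h[1] = 3×1 + 3×1 = 6; h[2] = 3×1 + 2×1 = 5; h[3] = 2×1 = 2 → [3, 6, 5, 2] ✓

[1, 1]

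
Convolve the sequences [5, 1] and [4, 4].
y[0] = 5×4 = 20; y[1] = 5×4 + 1×4 = 24; y[2] = 1×4 = 4

[20, 24, 4]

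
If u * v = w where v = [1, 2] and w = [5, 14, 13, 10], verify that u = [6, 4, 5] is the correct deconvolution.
Forward-compute [6, 4, 5] * [1, 2]: w[0] = 6×1 = 6; w[1] = 6×2 + 4×1 = 16; w[2] = 4×2 + 5×1 = 13; w[3] = 5×2 = 10 → [6, 16, 13, 10]. Does not match given w = [5, 14, 13, 10].

Not verified. [6, 4, 5] * [1, 2] = [6, 16, 13, 10], which differs from [5, 14, 13, 10] at index 0.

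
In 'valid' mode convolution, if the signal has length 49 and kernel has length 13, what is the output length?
'Valid' mode counts only positions where the kernel fully overlaps the signal: m - n + 1 = 49 - 13 + 1 = 37

37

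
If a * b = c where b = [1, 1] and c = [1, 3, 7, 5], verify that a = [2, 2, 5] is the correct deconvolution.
Forward-compute [2, 2, 5] * [1, 1]: c[0] = 2×1 = 2; c[1] = 2×1 + 2×1 = 4; c[2] = 2×1 + 5×1 = 7; c[3] = 5×1 = 5 → [2, 4, 7, 5]. Does not match given c = [1, 3, 7, 5].

Not verified. [2, 2, 5] * [1, 1] = [2, 4, 7, 5], which differs from [1, 3, 7, 5] at index 0.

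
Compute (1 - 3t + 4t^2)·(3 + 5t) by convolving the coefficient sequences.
Ascending coefficients: a = [1, -3, 4], b = [3, 5]. c[0] = 1×3 = 3; c[1] = 1×5 + -3×3 = -4; c[2] = -3×5 + 4×3 = -3; c[3] = 4×5 = 20. Result coefficients: [3, -4, -3, 20] → 3 - 4t - 3t^2 + 20t^3

3 - 4t - 3t^2 + 20t^3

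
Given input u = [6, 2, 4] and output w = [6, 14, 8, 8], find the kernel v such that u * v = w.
Output length 4 = len(u) + len(v) - 1 ⇒ len(v) = 2. Solve v forward using v[k] = (w[k] - Σ_{i≥1} u[i]·v[k-i]) / u[0]: v[0] = w[0] / u[0] = 6 / 6 = 1; v[1] = (w[1] - 2×1) / u[0] = (14 - 2×1) / 6 = 2. So v = [1, 2]. Forward-check [6, 2, 4] * [1, 2]: w[0] = 6×1 = 6; w[1] = 6×2 + 2×1 = 14; w[2] = 2×2 + 4×1 = 8; w[3] = 4×2 = 8 → [6, 14, 8, 8] ✓

[1, 2]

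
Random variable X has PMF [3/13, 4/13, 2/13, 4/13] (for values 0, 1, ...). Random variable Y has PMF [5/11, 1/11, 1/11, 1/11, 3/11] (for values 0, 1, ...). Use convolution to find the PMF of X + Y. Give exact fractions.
P(X+Y=k) = Σ_i P(X=i)·P(Y=k-i) — a convolution of [3/13, 4/13, 2/13, 4/13] and [5/11, 1/11, 1/11, 1/11, 3/11]. P(X+Y=0) = (3/13)×(5/11) = 15/143; P(X+Y=1) = (3/13)×(1/11) + (4/13)×(5/11) = 3/143 + 20/143 = 23/143; P(X+Y=2) = (3/13)×(1/11) + (4/13)×(1/11) + (2/13)×(5/11) = 3/143 + 4/143 + 10/143 = 17/143; P(X+Y=3) = (3/13)×(1/11) + (4/13)×(1/11) + (2/13)×(1/11) + (4/13)×(5/11) = 3/143 + 4/143 + 2/143 + 20/143 = 29/143; P(X+Y=4) = (3/13)×(3/11) + (4/13)×(1/11) + (2/13)×(1/11) + (4/13)×(1/11) = 9/143 + 4/143 + 2/143 + 4/143 = 19/143; P(X+Y=5) = (4/13)×(3/11) + (2/13)×(1/11) + (4/13)×(1/11) = 12/143 + 2/143 + 4/143 = 18/143; P(X+Y=6) = (2/13)×(3/11) + (4/13)×(1/11) = 6/143 + 4/143 = 10/143; P(X+Y=7) = (4/13)×(3/11) = 12/143. PMF: [15/143, 23/143, 17/143, 29/143, 19/143, 18/143, 10/143, 12/143] (sums to 1 ✓)

[15/143, 23/143, 17/143, 29/143, 19/143, 18/143, 10/143, 12/143]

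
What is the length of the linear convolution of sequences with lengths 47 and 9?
Linear/full convolution length: m + n - 1 = 47 + 9 - 1 = 55

55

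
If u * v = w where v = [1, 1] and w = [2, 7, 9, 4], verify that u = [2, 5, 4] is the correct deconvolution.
Forward-compute [2, 5, 4] * [1, 1]: w[0] = 2×1 = 2; w[1] = 2×1 + 5×1 = 7; w[2] = 5×1 + 4×1 = 9; w[3] = 4×1 = 4 → [2, 7, 9, 4]. Matches given w = [2, 7, 9, 4], so verified.

Verified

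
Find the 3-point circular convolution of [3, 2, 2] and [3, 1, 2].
Use y[k] = Σ_j u[j]·v[(k-j) mod 3]. y[0] = 3×3 + 2×2 + 2×1 = 15; y[1] = 3×1 + 2×3 + 2×2 = 13; y[2] = 3×2 + 2×1 + 2×3 = 14. Result: [15, 13, 14]

[15, 13, 14]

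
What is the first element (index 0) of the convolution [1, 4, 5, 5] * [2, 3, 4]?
Use y[k] = Σ_i a[i]·b[k-i] at k=0. y[0] = 1×2 = 2

2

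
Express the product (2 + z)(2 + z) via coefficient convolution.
Ascending coefficients: a = [2, 1], b = [2, 1]. c[0] = 2×2 = 4; c[1] = 2×1 + 1×2 = 4; c[2] = 1×1 = 1. Result coefficients: [4, 4, 1] → 4 + 4z + z^2

4 + 4z + z^2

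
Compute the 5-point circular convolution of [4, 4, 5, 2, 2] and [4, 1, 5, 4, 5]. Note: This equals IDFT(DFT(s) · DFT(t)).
Either evaluate y[k] = Σ_j s[j]·t[(k-j) mod 5] directly, or use IDFT(DFT(s) · DFT(t)). y[0] = 4×4 + 4×5 + 5×4 + 2×5 + 2×1 = 68; y[1] = 4×1 + 4×4 + 5×5 + 2×4 + 2×5 = 63; y[2] = 4×5 + 4×1 + 5×4 + 2×5 + 2×4 = 62; y[3] = 4×4 + 4×5 + 5×1 + 2×4 + 2×5 = 59; y[4] = 4×5 + 4×4 + 5×5 + 2×1 + 2×4 = 71. Result: [68, 63, 62, 59, 71]

[68, 63, 62, 59, 71]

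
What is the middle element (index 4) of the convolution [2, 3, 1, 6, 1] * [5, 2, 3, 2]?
Use y[k] = Σ_i a[i]·b[k-i] at k=4. y[4] = 3×2 + 1×3 + 6×2 + 1×5 = 26

26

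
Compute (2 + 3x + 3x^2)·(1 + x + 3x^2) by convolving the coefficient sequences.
Ascending coefficients: a = [2, 3, 3], b = [1, 1, 3]. c[0] = 2×1 = 2; c[1] = 2×1 + 3×1 = 5; c[2] = 2×3 + 3×1 + 3×1 = 12; c[3] = 3×3 + 3×1 = 12; c[4] = 3×3 = 9. Result coefficients: [2, 5, 12, 12, 9] → 2 + 5x + 12x^2 + 12x^3 + 9x^4

2 + 5x + 12x^2 + 12x^3 + 9x^4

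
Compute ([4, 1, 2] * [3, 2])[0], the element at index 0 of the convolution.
Use y[k] = Σ_i a[i]·b[k-i] at k=0. y[0] = 4×3 = 12

12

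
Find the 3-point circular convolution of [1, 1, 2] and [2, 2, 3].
Use y[k] = Σ_j x[j]·h[(k-j) mod 3]. y[0] = 1×2 + 1×3 + 2×2 = 9; y[1] = 1×2 + 1×2 + 2×3 = 10; y[2] = 1×3 + 1×2 + 2×2 = 9. Result: [9, 10, 9]

[9, 10, 9]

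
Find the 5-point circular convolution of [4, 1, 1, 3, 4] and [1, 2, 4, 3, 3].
Use y[k] = Σ_j u[j]·v[(k-j) mod 5]. y[0] = 4×1 + 1×3 + 1×3 + 3×4 + 4×2 = 30; y[1] = 4×2 + 1×1 + 1×3 + 3×3 + 4×4 = 37; y[2] = 4×4 + 1×2 + 1×1 + 3×3 + 4×3 = 40; y[3] = 4×3 + 1×4 + 1×2 + 3×1 + 4×3 = 33; y[4] = 4×3 + 1×3 + 1×4 + 3×2 + 4×1 = 29. Result: [30, 37, 40, 33, 29]

[30, 37, 40, 33, 29]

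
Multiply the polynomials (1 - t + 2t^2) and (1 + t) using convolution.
Ascending coefficients: a = [1, -1, 2], b = [1, 1]. c[0] = 1×1 = 1; c[1] = 1×1 + -1×1 = 0; c[2] = -1×1 + 2×1 = 1; c[3] = 2×1 = 2. Result coefficients: [1, 0, 1, 2] → 1 + t^2 + 2t^3

1 + t^2 + 2t^3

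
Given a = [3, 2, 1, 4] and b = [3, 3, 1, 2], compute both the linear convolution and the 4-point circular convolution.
Linear: y_lin[0] = 3×3 = 9; y_lin[1] = 3×3 + 2×3 = 15; y_lin[2] = 3×1 + 2×3 + 1×3 = 12; y_lin[3] = 3×2 + 2×1 + 1×3 + 4×3 = 23; y_lin[4] = 2×2 + 1×1 + 4×3 = 17; y_lin[5] = 1×2 + 4×1 = 6; y_lin[6] = 4×2 = 8 → [9, 15, 12, 23, 17, 6, 8]. Circular (length 4): y[0] = 3×3 + 2×2 + 1×1 + 4×3 = 26; y[1] = 3×3 + 2×3 + 1×2 + 4×1 = 21; y[2] = 3×1 + 2×3 + 1×3 + 4×2 = 20; y[3] = 3×2 + 2×1 + 1×3 + 4×3 = 23 → [26, 21, 20, 23]

Linear: [9, 15, 12, 23, 17, 6, 8], Circular: [26, 21, 20, 23]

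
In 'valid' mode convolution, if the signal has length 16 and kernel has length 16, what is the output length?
'Valid' mode counts only positions where the kernel fully overlaps the signal: m - n + 1 = 16 - 16 + 1 = 1

1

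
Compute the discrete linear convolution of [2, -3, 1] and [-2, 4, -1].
y[0] = 2×-2 = -4; y[1] = 2×4 + -3×-2 = 14; y[2] = 2×-1 + -3×4 + 1×-2 = -16; y[3] = -3×-1 + 1×4 = 7; y[4] = 1×-1 = -1

[-4, 14, -16, 7, -1]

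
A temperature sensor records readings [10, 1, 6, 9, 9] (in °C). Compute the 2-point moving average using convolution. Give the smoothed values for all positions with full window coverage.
2-point moving average kernel = [1, 1]. Apply in 'valid' mode (full window coverage): avg[0] = (10 + 1) / 2 = 5.5; avg[1] = (1 + 6) / 2 = 3.5; avg[2] = (6 + 9) / 2 = 7.5; avg[3] = (9 + 9) / 2 = 9.0. Smoothed values: [5.5, 3.5, 7.5, 9.0]

[5.5, 3.5, 7.5, 9.0]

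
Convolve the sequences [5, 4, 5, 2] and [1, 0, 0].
y[0] = 5×1 = 5; y[1] = 5×0 + 4×1 = 4; y[2] = 5×0 + 4×0 + 5×1 = 5; y[3] = 4×0 + 5×0 + 2×1 = 2; y[4] = 5×0 + 2×0 = 0; y[5] = 2×0 = 0

[5, 4, 5, 2, 0, 0]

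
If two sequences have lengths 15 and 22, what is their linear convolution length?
Linear/full convolution length: m + n - 1 = 15 + 22 - 1 = 36

36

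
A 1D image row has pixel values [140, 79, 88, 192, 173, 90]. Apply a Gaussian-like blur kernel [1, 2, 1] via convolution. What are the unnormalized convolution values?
Convolve image row [140, 79, 88, 192, 173, 90] with kernel [1, 2, 1]: y[0] = 140×1 = 140; y[1] = 140×2 + 79×1 = 359; y[2] = 140×1 + 79×2 + 88×1 = 386; y[3] = 79×1 + 88×2 + 192×1 = 447; y[4] = 88×1 + 192×2 + 173×1 = 645; y[5] = 192×1 + 173×2 + 90×1 = 628; y[6] = 173×1 + 90×2 = 353; y[7] = 90×1 = 90 → [140, 359, 386, 447, 645, 628, 353, 90]. Normalization factor = sum(kernel) = 4.

[140, 359, 386, 447, 645, 628, 353, 90]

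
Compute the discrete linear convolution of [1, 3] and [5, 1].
y[0] = 1×5 = 5; y[1] = 1×1 + 3×5 = 16; y[2] = 3×1 = 3

[5, 16, 3]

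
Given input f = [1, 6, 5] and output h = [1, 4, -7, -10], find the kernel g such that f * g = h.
Output length 4 = len(f) + len(g) - 1 ⇒ len(g) = 2. Solve g forward using g[k] = (h[k] - Σ_{i≥1} f[i]·g[k-i]) / f[0]: g[0] = h[0] / f[0] = 1 / 1 = 1; g[1] = (h[1] - 6×1) / f[0] = (4 - 6×1) / 1 = -2. So g = [1, -2]. Forward-check [1, 6, 5] * [1, -2]: h[0] = 1×1 = 1; h[1] = 1×-2 + 6×1 = 4; h[2] = 6×-2 + 5×1 = -7; h[3] = 5×-2 = -10 → [1, 4, -7, -10] ✓

[1, -2]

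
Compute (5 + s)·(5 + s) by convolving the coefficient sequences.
Ascending coefficients: a = [5, 1], b = [5, 1]. c[0] = 5×5 = 25; c[1] = 5×1 + 1×5 = 10; c[2] = 1×1 = 1. Result coefficients: [25, 10, 1] → 25 + 10s + s^2

25 + 10s + s^2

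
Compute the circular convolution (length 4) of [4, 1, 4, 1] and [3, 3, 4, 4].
Use y[k] = Σ_j s[j]·t[(k-j) mod 4]. y[0] = 4×3 + 1×4 + 4×4 + 1×3 = 35; y[1] = 4×3 + 1×3 + 4×4 + 1×4 = 35; y[2] = 4×4 + 1×3 + 4×3 + 1×4 = 35; y[3] = 4×4 + 1×4 + 4×3 + 1×3 = 35. Result: [35, 35, 35, 35]

[35, 35, 35, 35]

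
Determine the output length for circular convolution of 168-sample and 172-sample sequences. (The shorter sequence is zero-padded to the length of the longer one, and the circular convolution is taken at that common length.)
Circular convolution (zero-padding the shorter input) has length max(m, n) = max(168, 172) = 172

172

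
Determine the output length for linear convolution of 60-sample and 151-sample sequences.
Linear/full convolution length: m + n - 1 = 60 + 151 - 1 = 210

210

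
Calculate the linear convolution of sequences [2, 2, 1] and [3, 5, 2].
y[0] = 2×3 = 6; y[1] = 2×5 + 2×3 = 16; y[2] = 2×2 + 2×5 + 1×3 = 17; y[3] = 2×2 + 1×5 = 9; y[4] = 1×2 = 2

[6, 16, 17, 9, 2]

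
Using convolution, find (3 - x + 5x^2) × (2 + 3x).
Ascending coefficients: a = [3, -1, 5], b = [2, 3]. c[0] = 3×2 = 6; c[1] = 3×3 + -1×2 = 7; c[2] = -1×3 + 5×2 = 7; c[3] = 5×3 = 15. Result coefficients: [6, 7, 7, 15] → 6 + 7x + 7x^2 + 15x^3

6 + 7x + 7x^2 + 15x^3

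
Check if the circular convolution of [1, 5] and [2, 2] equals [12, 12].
Recompute circular convolution of [1, 5] and [2, 2]: y[0] = 1×2 + 5×2 = 12; y[1] = 1×2 + 5×2 = 12 → [12, 12]. Given [12, 12] matches, so answer: Yes

Yes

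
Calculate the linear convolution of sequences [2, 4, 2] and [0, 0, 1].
y[0] = 2×0 = 0; y[1] = 2×0 + 4×0 = 0; y[2] = 2×1 + 4×0 + 2×0 = 2; y[3] = 4×1 + 2×0 = 4; y[4] = 2×1 = 2

[0, 0, 2, 4, 2]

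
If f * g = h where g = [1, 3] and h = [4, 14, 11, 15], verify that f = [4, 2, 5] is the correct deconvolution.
Forward-compute [4, 2, 5] * [1, 3]: h[0] = 4×1 = 4; h[1] = 4×3 + 2×1 = 14; h[2] = 2×3 + 5×1 = 11; h[3] = 5×3 = 15 → [4, 14, 11, 15]. Matches given h = [4, 14, 11, 15], so verified.

Verified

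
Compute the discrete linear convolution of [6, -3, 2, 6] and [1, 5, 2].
y[0] = 6×1 = 6; y[1] = 6×5 + -3×1 = 27; y[2] = 6×2 + -3×5 + 2×1 = -1; y[3] = -3×2 + 2×5 + 6×1 = 10; y[4] = 2×2 + 6×5 = 34; y[5] = 6×2 = 12

[6, 27, -1, 10, 34, 12]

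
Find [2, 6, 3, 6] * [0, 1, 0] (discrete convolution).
y[0] = 2×0 = 0; y[1] = 2×1 + 6×0 = 2; y[2] = 2×0 + 6×1 + 3×0 = 6; y[3] = 6×0 + 3×1 + 6×0 = 3; y[4] = 3×0 + 6×1 = 6; y[5] = 6×0 = 0

[0, 2, 6, 3, 6, 0]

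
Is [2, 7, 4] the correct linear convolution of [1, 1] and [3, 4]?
Recompute linear convolution of [1, 1] and [3, 4]: y[0] = 1×3 = 3; y[1] = 1×4 + 1×3 = 7; y[2] = 1×4 = 4 → [3, 7, 4]. Compare to given [2, 7, 4]: they differ at index 0: given 2, correct 3, so answer: No

No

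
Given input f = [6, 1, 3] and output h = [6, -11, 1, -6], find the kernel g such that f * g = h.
Output length 4 = len(f) + len(g) - 1 ⇒ len(g) = 2. Solve g forward using g[k] = (h[k] - Σ_{i≥1} f[i]·g[k-i]) / f[0]: g[0] = h[0] / f[0] = 6 / 6 = 1; g[1] = (h[1] - 1×1) / f[0] = (-11 - 1×1) / 6 = -2. So g = [1, -2]. Forward-check [6, 1, 3] * [1, -2]: h[0] = 6×1 = 6; h[1] = 6×-2 + 1×1 = -11; h[2] = 1×-2 + 3×1 = 1; h[3] = 3×-2 = -6 → [6, -11, 1, -6] ✓

[1, -2]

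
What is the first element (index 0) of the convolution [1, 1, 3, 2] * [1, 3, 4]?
Use y[k] = Σ_i a[i]·b[k-i] at k=0. y[0] = 1×1 = 1

1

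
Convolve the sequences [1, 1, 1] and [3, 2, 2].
y[0] = 1×3 = 3; y[1] = 1×2 + 1×3 = 5; y[2] = 1×2 + 1×2 + 1×3 = 7; y[3] = 1×2 + 1×2 = 4; y[4] = 1×2 = 2

[3, 5, 7, 4, 2]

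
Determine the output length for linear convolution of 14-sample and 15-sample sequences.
Linear/full convolution length: m + n - 1 = 14 + 15 - 1 = 28

28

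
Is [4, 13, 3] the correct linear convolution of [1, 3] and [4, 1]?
Recompute linear convolution of [1, 3] and [4, 1]: y[0] = 1×4 = 4; y[1] = 1×1 + 3×4 = 13; y[2] = 3×1 = 3 → [4, 13, 3]. Given [4, 13, 3] matches, so answer: Yes

Yes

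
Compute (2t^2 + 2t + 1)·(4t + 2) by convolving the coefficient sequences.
Ascending coefficients: a = [1, 2, 2], b = [2, 4]. c[0] = 1×2 = 2; c[1] = 1×4 + 2×2 = 8; c[2] = 2×4 + 2×2 = 12; c[3] = 2×4 = 8. Result coefficients: [2, 8, 12, 8] → 8t^3 + 12t^2 + 8t + 2

8t^3 + 12t^2 + 8t + 2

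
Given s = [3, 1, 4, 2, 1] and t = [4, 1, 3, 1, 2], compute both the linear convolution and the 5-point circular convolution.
Linear: y_lin[0] = 3×4 = 12; y_lin[1] = 3×1 + 1×4 = 7; y_lin[2] = 3×3 + 1×1 + 4×4 = 26; y_lin[3] = 3×1 + 1×3 + 4×1 + 2×4 = 18; y_lin[4] = 3×2 + 1×1 + 4×3 + 2×1 + 1×4 = 25; y_lin[5] = 1×2 + 4×1 + 2×3 + 1×1 = 13; y_lin[6] = 4×2 + 2×1 + 1×3 = 13; y_lin[7] = 2×2 + 1×1 = 5; y_lin[8] = 1×2 = 2 → [12, 7, 26, 18, 25, 13, 13, 5, 2]. Circular (length 5): y[0] = 3×4 + 1×2 + 4×1 + 2×3 + 1×1 = 25; y[1] = 3×1 + 1×4 + 4×2 + 2×1 + 1×3 = 20; y[2] = 3×3 + 1×1 + 4×4 + 2×2 + 1×1 = 31; y[3] = 3×1 + 1×3 + 4×1 + 2×4 + 1×2 = 20; y[4] = 3×2 + 1×1 + 4×3 + 2×1 + 1×4 = 25 → [25, 20, 31, 20, 25]

Linear: [12, 7, 26, 18, 25, 13, 13, 5, 2], Circular: [25, 20, 31, 20, 25]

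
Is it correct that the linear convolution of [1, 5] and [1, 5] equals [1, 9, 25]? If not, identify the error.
Recompute linear convolution of [1, 5] and [1, 5]: y[0] = 1×1 = 1; y[1] = 1×5 + 5×1 = 10; y[2] = 5×5 = 25 → [1, 10, 25]. Compare to given [1, 9, 25]: they differ at index 1: given 9, correct 10, so answer: No

No. Error at index 1: given 9, correct 10.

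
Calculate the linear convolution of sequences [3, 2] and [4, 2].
y[0] = 3×4 = 12; y[1] = 3×2 + 2×4 = 14; y[2] = 2×2 = 4

[12, 14, 4]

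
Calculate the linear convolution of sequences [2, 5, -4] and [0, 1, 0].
y[0] = 2×0 = 0; y[1] = 2×1 + 5×0 = 2; y[2] = 2×0 + 5×1 + -4×0 = 5; y[3] = 5×0 + -4×1 = -4; y[4] = -4×0 = 0

[0, 2, 5, -4, 0]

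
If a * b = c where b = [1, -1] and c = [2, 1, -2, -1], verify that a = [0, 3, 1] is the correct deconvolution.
Forward-compute [0, 3, 1] * [1, -1]: c[0] = 0×1 = 0; c[1] = 0×-1 + 3×1 = 3; c[2] = 3×-1 + 1×1 = -2; c[3] = 1×-1 = -1 → [0, 3, -2, -1]. Does not match given c = [2, 1, -2, -1].

Not verified. [0, 3, 1] * [1, -1] = [0, 3, -2, -1], which differs from [2, 1, -2, -1] at index 0.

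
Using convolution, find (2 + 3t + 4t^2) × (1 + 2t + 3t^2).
Ascending coefficients: a = [2, 3, 4], b = [1, 2, 3]. c[0] = 2×1 = 2; c[1] = 2×2 + 3×1 = 7; c[2] = 2×3 + 3×2 + 4×1 = 16; c[3] = 3×3 + 4×2 = 17; c[4] = 4×3 = 12. Result coefficients: [2, 7, 16, 17, 12] → 2 + 7t + 16t^2 + 17t^3 + 12t^4

2 + 7t + 16t^2 + 17t^3 + 12t^4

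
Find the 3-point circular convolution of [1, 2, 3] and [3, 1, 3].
Use y[k] = Σ_j s[j]·t[(k-j) mod 3]. y[0] = 1×3 + 2×3 + 3×1 = 12; y[1] = 1×1 + 2×3 + 3×3 = 16; y[2] = 1×3 + 2×1 + 3×3 = 14. Result: [12, 16, 14]

[12, 16, 14]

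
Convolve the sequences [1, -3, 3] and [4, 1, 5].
y[0] = 1×4 = 4; y[1] = 1×1 + -3×4 = -11; y[2] = 1×5 + -3×1 + 3×4 = 14; y[3] = -3×5 + 3×1 = -12; y[4] = 3×5 = 15

[4, -11, 14, -12, 15]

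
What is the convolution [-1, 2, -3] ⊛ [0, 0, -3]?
y[0] = -1×0 = 0; y[1] = -1×0 + 2×0 = 0; y[2] = -1×-3 + 2×0 + -3×0 = 3; y[3] = 2×-3 + -3×0 = -6; y[4] = -3×-3 = 9

[0, 0, 3, -6, 9]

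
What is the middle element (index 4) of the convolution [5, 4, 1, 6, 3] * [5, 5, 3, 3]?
Use y[k] = Σ_i a[i]·b[k-i] at k=4. y[4] = 4×3 + 1×3 + 6×5 + 3×5 = 60

60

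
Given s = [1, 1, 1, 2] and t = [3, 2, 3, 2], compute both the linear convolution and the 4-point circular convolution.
Linear: y_lin[0] = 1×3 = 3; y_lin[1] = 1×2 + 1×3 = 5; y_lin[2] = 1×3 + 1×2 + 1×3 = 8; y_lin[3] = 1×2 + 1×3 + 1×2 + 2×3 = 13; y_lin[4] = 1×2 + 1×3 + 2×2 = 9; y_lin[5] = 1×2 + 2×3 = 8; y_lin[6] = 2×2 = 4 → [3, 5, 8, 13, 9, 8, 4]. Circular (length 4): y[0] = 1×3 + 1×2 + 1×3 + 2×2 = 12; y[1] = 1×2 + 1×3 + 1×2 + 2×3 = 13; y[2] = 1×3 + 1×2 + 1×3 + 2×2 = 12; y[3] = 1×2 + 1×3 + 1×2 + 2×3 = 13 → [12, 13, 12, 13]

Linear: [3, 5, 8, 13, 9, 8, 4], Circular: [12, 13, 12, 13]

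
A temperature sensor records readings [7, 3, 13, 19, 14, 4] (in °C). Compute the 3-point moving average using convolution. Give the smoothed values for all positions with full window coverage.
3-point moving average kernel = [1, 1, 1]. Apply in 'valid' mode (full window coverage): avg[0] = (7 + 3 + 13) / 3 = 7.67; avg[1] = (3 + 13 + 19) / 3 = 11.67; avg[2] = (13 + 19 + 14) / 3 = 15.33; avg[3] = (19 + 14 + 4) / 3 = 12.33. Smoothed values: [7.67, 11.67, 15.33, 12.33]

[7.67, 11.67, 15.33, 12.33]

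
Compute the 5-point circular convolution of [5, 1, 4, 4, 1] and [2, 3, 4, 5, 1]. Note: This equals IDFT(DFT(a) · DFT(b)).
Either evaluate y[k] = Σ_j a[j]·b[(k-j) mod 5] directly, or use IDFT(DFT(a) · DFT(b)). y[0] = 5×2 + 1×1 + 4×5 + 4×4 + 1×3 = 50; y[1] = 5×3 + 1×2 + 4×1 + 4×5 + 1×4 = 45; y[2] = 5×4 + 1×3 + 4×2 + 4×1 + 1×5 = 40; y[3] = 5×5 + 1×4 + 4×3 + 4×2 + 1×1 = 50; y[4] = 5×1 + 1×5 + 4×4 + 4×3 + 1×2 = 40. Result: [50, 45, 40, 50, 40]

[50, 45, 40, 50, 40]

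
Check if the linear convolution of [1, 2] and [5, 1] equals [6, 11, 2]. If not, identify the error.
Recompute linear convolution of [1, 2] and [5, 1]: y[0] = 1×5 = 5; y[1] = 1×1 + 2×5 = 11; y[2] = 2×1 = 2 → [5, 11, 2]. Compare to given [6, 11, 2]: they differ at index 0: given 6, correct 5, so answer: No

No. Error at index 0: given 6, correct 5.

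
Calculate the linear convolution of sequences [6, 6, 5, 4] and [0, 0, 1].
y[0] = 6×0 = 0; y[1] = 6×0 + 6×0 = 0; y[2] = 6×1 + 6×0 + 5×0 = 6; y[3] = 6×1 + 5×0 + 4×0 = 6; y[4] = 5×1 + 4×0 = 5; y[5] = 4×1 = 4

[0, 0, 6, 6, 5, 4]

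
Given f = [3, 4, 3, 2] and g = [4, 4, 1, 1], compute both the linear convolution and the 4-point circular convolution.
Linear: y_lin[0] = 3×4 = 12; y_lin[1] = 3×4 + 4×4 = 28; y_lin[2] = 3×1 + 4×4 + 3×4 = 31; y_lin[3] = 3×1 + 4×1 + 3×4 + 2×4 = 27; y_lin[4] = 4×1 + 3×1 + 2×4 = 15; y_lin[5] = 3×1 + 2×1 = 5; y_lin[6] = 2×1 = 2 → [12, 28, 31, 27, 15, 5, 2]. Circular (length 4): y[0] = 3×4 + 4×1 + 3×1 + 2×4 = 27; y[1] = 3×4 + 4×4 + 3×1 + 2×1 = 33; y[2] = 3×1 + 4×4 + 3×4 + 2×1 = 33; y[3] = 3×1 + 4×1 + 3×4 + 2×4 = 27 → [27, 33, 33, 27]

Linear: [12, 28, 31, 27, 15, 5, 2], Circular: [27, 33, 33, 27]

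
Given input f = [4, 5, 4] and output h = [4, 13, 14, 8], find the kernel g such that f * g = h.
Output length 4 = len(f) + len(g) - 1 ⇒ len(g) = 2. Solve g forward using g[k] = (h[k] - Σ_{i≥1} f[i]·g[k-i]) / f[0]: g[0] = h[0] / f[0] = 4 / 4 = 1; g[1] = (h[1] - 5×1) / f[0] = (13 - 5×1) / 4 = 2. So g = [1, 2]. Forward-check [4, 5, 4] * [1, 2]: h[0] = 4×1 = 4; h[1] = 4×2 + 5×1 = 13; h[2] = 5×2 + 4×1 = 14; h[3] = 4×2 = 8 → [4, 13, 14, 8] ✓

[1, 2]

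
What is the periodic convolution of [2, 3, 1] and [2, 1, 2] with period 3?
Use y[k] = Σ_j u[j]·v[(k-j) mod 3]. y[0] = 2×2 + 3×2 + 1×1 = 11; y[1] = 2×1 + 3×2 + 1×2 = 10; y[2] = 2×2 + 3×1 + 1×2 = 9. Result: [11, 10, 9]

[11, 10, 9]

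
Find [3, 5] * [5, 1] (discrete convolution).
y[0] = 3×5 = 15; y[1] = 3×1 + 5×5 = 28; y[2] = 5×1 = 5

[15, 28, 5]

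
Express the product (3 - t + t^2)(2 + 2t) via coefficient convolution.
Ascending coefficients: a = [3, -1, 1], b = [2, 2]. c[0] = 3×2 = 6; c[1] = 3×2 + -1×2 = 4; c[2] = -1×2 + 1×2 = 0; c[3] = 1×2 = 2. Result coefficients: [6, 4, 0, 2] → 6 + 4t + 2t^3

6 + 4t + 2t^3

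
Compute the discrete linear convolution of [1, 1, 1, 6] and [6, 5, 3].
y[0] = 1×6 = 6; y[1] = 1×5 + 1×6 = 11; y[2] = 1×3 + 1×5 + 1×6 = 14; y[3] = 1×3 + 1×5 + 6×6 = 44; y[4] = 1×3 + 6×5 = 33; y[5] = 6×3 = 18

[6, 11, 14, 44, 33, 18]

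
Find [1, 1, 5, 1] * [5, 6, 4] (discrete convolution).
y[0] = 1×5 = 5; y[1] = 1×6 + 1×5 = 11; y[2] = 1×4 + 1×6 + 5×5 = 35; y[3] = 1×4 + 5×6 + 1×5 = 39; y[4] = 5×4 + 1×6 = 26; y[5] = 1×4 = 4

[5, 11, 35, 39, 26, 4]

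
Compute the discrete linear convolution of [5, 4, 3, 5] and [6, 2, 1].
y[0] = 5×6 = 30; y[1] = 5×2 + 4×6 = 34; y[2] = 5×1 + 4×2 + 3×6 = 31; y[3] = 4×1 + 3×2 + 5×6 = 40; y[4] = 3×1 + 5×2 = 13; y[5] = 5×1 = 5

[30, 34, 31, 40, 13, 5]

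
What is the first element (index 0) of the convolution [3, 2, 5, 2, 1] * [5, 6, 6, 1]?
Use y[k] = Σ_i a[i]·b[k-i] at k=0. y[0] = 3×5 = 15

15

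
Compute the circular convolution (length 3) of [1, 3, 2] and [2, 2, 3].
Use y[k] = Σ_j f[j]·g[(k-j) mod 3]. y[0] = 1×2 + 3×3 + 2×2 = 15; y[1] = 1×2 + 3×2 + 2×3 = 14; y[2] = 1×3 + 3×2 + 2×2 = 13. Result: [15, 14, 13]

[15, 14, 13]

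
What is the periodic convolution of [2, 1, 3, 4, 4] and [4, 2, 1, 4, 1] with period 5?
Use y[k] = Σ_j s[j]·t[(k-j) mod 5]. y[0] = 2×4 + 1×1 + 3×4 + 4×1 + 4×2 = 33; y[1] = 2×2 + 1×4 + 3×1 + 4×4 + 4×1 = 31; y[2] = 2×1 + 1×2 + 3×4 + 4×1 + 4×4 = 36; y[3] = 2×4 + 1×1 + 3×2 + 4×4 + 4×1 = 35; y[4] = 2×1 + 1×4 + 3×1 + 4×2 + 4×4 = 33. Result: [33, 31, 36, 35, 33]

[33, 31, 36, 35, 33]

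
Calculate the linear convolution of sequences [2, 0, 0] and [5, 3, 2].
y[0] = 2×5 = 10; y[1] = 2×3 + 0×5 = 6; y[2] = 2×2 + 0×3 + 0×5 = 4; y[3] = 0×2 + 0×3 = 0; y[4] = 0×2 = 0

[10, 6, 4, 0, 0]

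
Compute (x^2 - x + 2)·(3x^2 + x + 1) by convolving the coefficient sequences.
Ascending coefficients: a = [2, -1, 1], b = [1, 1, 3]. c[0] = 2×1 = 2; c[1] = 2×1 + -1×1 = 1; c[2] = 2×3 + -1×1 + 1×1 = 6; c[3] = -1×3 + 1×1 = -2; c[4] = 1×3 = 3. Result coefficients: [2, 1, 6, -2, 3] → 3x^4 - 2x^3 + 6x^2 + x + 2

3x^4 - 2x^3 + 6x^2 + x + 2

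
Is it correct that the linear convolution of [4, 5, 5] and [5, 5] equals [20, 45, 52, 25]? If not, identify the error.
Recompute linear convolution of [4, 5, 5] and [5, 5]: y[0] = 4×5 = 20; y[1] = 4×5 + 5×5 = 45; y[2] = 5×5 + 5×5 = 50; y[3] = 5×5 = 25 → [20, 45, 50, 25]. Compare to given [20, 45, 52, 25]: they differ at index 2: given 52, correct 50, so answer: No

No. Error at index 2: given 52, correct 50.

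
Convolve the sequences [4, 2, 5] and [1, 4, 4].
y[0] = 4×1 = 4; y[1] = 4×4 + 2×1 = 18; y[2] = 4×4 + 2×4 + 5×1 = 29; y[3] = 2×4 + 5×4 = 28; y[4] = 5×4 = 20

[4, 18, 29, 28, 20]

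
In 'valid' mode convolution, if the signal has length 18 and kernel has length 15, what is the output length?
'Valid' mode counts only positions where the kernel fully overlaps the signal: m - n + 1 = 18 - 15 + 1 = 4

4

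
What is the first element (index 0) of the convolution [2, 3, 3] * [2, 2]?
Use y[k] = Σ_i a[i]·b[k-i] at k=0. y[0] = 2×2 = 4

4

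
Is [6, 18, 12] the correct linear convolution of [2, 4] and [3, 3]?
Recompute linear convolution of [2, 4] and [3, 3]: y[0] = 2×3 = 6; y[1] = 2×3 + 4×3 = 18; y[2] = 4×3 = 12 → [6, 18, 12]. Given [6, 18, 12] matches, so answer: Yes

Yes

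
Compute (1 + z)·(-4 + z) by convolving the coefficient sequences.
Ascending coefficients: a = [1, 1], b = [-4, 1]. c[0] = 1×-4 = -4; c[1] = 1×1 + 1×-4 = -3; c[2] = 1×1 = 1. Result coefficients: [-4, -3, 1] → -4 - 3z + z^2

-4 - 3z + z^2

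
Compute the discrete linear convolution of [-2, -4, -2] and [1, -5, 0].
y[0] = -2×1 = -2; y[1] = -2×-5 + -4×1 = 6; y[2] = -2×0 + -4×-5 + -2×1 = 18; y[3] = -4×0 + -2×-5 = 10; y[4] = -2×0 = 0

[-2, 6, 18, 10, 0]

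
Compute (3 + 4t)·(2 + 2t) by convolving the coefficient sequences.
Ascending coefficients: a = [3, 4], b = [2, 2]. c[0] = 3×2 = 6; c[1] = 3×2 + 4×2 = 14; c[2] = 4×2 = 8. Result coefficients: [6, 14, 8] → 6 + 14t + 8t^2

6 + 14t + 8t^2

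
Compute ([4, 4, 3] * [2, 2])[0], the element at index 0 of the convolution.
Use y[k] = Σ_i a[i]·b[k-i] at k=0. y[0] = 4×2 = 8

8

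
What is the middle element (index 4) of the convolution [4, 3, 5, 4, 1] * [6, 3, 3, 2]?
Use y[k] = Σ_i a[i]·b[k-i] at k=4. y[4] = 3×2 + 5×3 + 4×3 + 1×6 = 39

39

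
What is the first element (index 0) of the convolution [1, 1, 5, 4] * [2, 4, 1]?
Use y[k] = Σ_i a[i]·b[k-i] at k=0. y[0] = 1×2 = 2

2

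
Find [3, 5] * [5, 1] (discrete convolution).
y[0] = 3×5 = 15; y[1] = 3×1 + 5×5 = 28; y[2] = 5×1 = 5

[15, 28, 5]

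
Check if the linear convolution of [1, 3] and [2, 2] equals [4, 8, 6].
Recompute linear convolution of [1, 3] and [2, 2]: y[0] = 1×2 = 2; y[1] = 1×2 + 3×2 = 8; y[2] = 3×2 = 6 → [2, 8, 6]. Compare to given [4, 8, 6]: they differ at index 0: given 4, correct 2, so answer: No

No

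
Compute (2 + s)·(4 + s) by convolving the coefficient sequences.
Ascending coefficients: a = [2, 1], b = [4, 1]. c[0] = 2×4 = 8; c[1] = 2×1 + 1×4 = 6; c[2] = 1×1 = 1. Result coefficients: [8, 6, 1] → 8 + 6s + s^2

8 + 6s + s^2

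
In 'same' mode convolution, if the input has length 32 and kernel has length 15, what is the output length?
'Same' mode returns an output with the same length as the input: 32

32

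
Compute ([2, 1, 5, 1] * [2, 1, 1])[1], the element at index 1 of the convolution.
Use y[k] = Σ_i a[i]·b[k-i] at k=1. y[1] = 2×1 + 1×2 = 4

4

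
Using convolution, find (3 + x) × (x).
Ascending coefficients: a = [3, 1], b = [0, 1]. c[0] = 3×0 = 0; c[1] = 3×1 + 1×0 = 3; c[2] = 1×1 = 1. Result coefficients: [0, 3, 1] → 3x + x^2

3x + x^2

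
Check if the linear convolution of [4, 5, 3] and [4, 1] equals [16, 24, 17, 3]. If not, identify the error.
Recompute linear convolution of [4, 5, 3] and [4, 1]: y[0] = 4×4 = 16; y[1] = 4×1 + 5×4 = 24; y[2] = 5×1 + 3×4 = 17; y[3] = 3×1 = 3 → [16, 24, 17, 3]. Given [16, 24, 17, 3] matches, so answer: Yes

Yes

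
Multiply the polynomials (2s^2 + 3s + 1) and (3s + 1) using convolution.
Ascending coefficients: a = [1, 3, 2], b = [1, 3]. c[0] = 1×1 = 1; c[1] = 1×3 + 3×1 = 6; c[2] = 3×3 + 2×1 = 11; c[3] = 2×3 = 6. Result coefficients: [1, 6, 11, 6] → 6s^3 + 11s^2 + 6s + 1

6s^3 + 11s^2 + 6s + 1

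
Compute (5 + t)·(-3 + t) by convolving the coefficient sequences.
Ascending coefficients: a = [5, 1], b = [-3, 1]. c[0] = 5×-3 = -15; c[1] = 5×1 + 1×-3 = 2; c[2] = 1×1 = 1. Result coefficients: [-15, 2, 1] → -15 + 2t + t^2

-15 + 2t + t^2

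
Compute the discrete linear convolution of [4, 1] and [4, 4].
y[0] = 4×4 = 16; y[1] = 4×4 + 1×4 = 20; y[2] = 1×4 = 4

[16, 20, 4]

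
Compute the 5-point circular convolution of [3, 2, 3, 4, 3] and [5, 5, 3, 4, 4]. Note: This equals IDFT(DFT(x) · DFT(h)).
Either evaluate y[k] = Σ_j x[j]·h[(k-j) mod 5] directly, or use IDFT(DFT(x) · DFT(h)). y[0] = 3×5 + 2×4 + 3×4 + 4×3 + 3×5 = 62; y[1] = 3×5 + 2×5 + 3×4 + 4×4 + 3×3 = 62; y[2] = 3×3 + 2×5 + 3×5 + 4×4 + 3×4 = 62; y[3] = 3×4 + 2×3 + 3×5 + 4×5 + 3×4 = 65; y[4] = 3×4 + 2×4 + 3×3 + 4×5 + 3×5 = 64. Result: [62, 62, 62, 65, 64]

[62, 62, 62, 65, 64]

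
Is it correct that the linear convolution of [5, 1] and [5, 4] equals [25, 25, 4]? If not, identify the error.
Recompute linear convolution of [5, 1] and [5, 4]: y[0] = 5×5 = 25; y[1] = 5×4 + 1×5 = 25; y[2] = 1×4 = 4 → [25, 25, 4]. Given [25, 25, 4] matches, so answer: Yes

Yes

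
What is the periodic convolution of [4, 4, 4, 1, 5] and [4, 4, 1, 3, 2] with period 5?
Use y[k] = Σ_j u[j]·v[(k-j) mod 5]. y[0] = 4×4 + 4×2 + 4×3 + 1×1 + 5×4 = 57; y[1] = 4×4 + 4×4 + 4×2 + 1×3 + 5×1 = 48; y[2] = 4×1 + 4×4 + 4×4 + 1×2 + 5×3 = 53; y[3] = 4×3 + 4×1 + 4×4 + 1×4 + 5×2 = 46; y[4] = 4×2 + 4×3 + 4×1 + 1×4 + 5×4 = 48. Result: [57, 48, 53, 46, 48]

[57, 48, 53, 46, 48]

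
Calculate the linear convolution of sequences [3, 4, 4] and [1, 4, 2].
y[0] = 3×1 = 3; y[1] = 3×4 + 4×1 = 16; y[2] = 3×2 + 4×4 + 4×1 = 26; y[3] = 4×2 + 4×4 = 24; y[4] = 4×2 = 8

[3, 16, 26, 24, 8]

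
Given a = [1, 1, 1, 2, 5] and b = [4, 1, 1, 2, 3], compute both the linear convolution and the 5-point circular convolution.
Linear: y_lin[0] = 1×4 = 4; y_lin[1] = 1×1 + 1×4 = 5; y_lin[2] = 1×1 + 1×1 + 1×4 = 6; y_lin[3] = 1×2 + 1×1 + 1×1 + 2×4 = 12; y_lin[4] = 1×3 + 1×2 + 1×1 + 2×1 + 5×4 = 28; y_lin[5] = 1×3 + 1×2 + 2×1 + 5×1 = 12; y_lin[6] = 1×3 + 2×2 + 5×1 = 12; y_lin[7] = 2×3 + 5×2 = 16; y_lin[8] = 5×3 = 15 → [4, 5, 6, 12, 28, 12, 12, 16, 15]. Circular (length 5): y[0] = 1×4 + 1×3 + 1×2 + 2×1 + 5×1 = 16; y[1] = 1×1 + 1×4 + 1×3 + 2×2 + 5×1 = 17; y[2] = 1×1 + 1×1 + 1×4 + 2×3 + 5×2 = 22; y[3] = 1×2 + 1×1 + 1×1 + 2×4 + 5×3 = 27; y[4] = 1×3 + 1×2 + 1×1 + 2×1 + 5×4 = 28 → [16, 17, 22, 27, 28]

Linear: [4, 5, 6, 12, 28, 12, 12, 16, 15], Circular: [16, 17, 22, 27, 28]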